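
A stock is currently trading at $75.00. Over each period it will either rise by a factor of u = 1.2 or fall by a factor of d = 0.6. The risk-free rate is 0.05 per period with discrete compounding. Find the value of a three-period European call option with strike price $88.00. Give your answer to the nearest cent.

$15.16

Risk-neutral probability p = (1 + 0.05 − 0.6)/(1.2 − 0.6) = 0.4500/0.6000 = 0.7500
Terminal stock prices: S_uuu = 129.6, S_uud = 64.8, S_udd = 32.4, S_ddd = 16.2
Terminal payoffs (S − K): max(41.6, 0) = 41.6, max(-23.2, 0) = 0, max(-55.6, 0) = 0, max(-71.8, 0) = 0
Node uu (S = 108): V_uu = 1/1.05·[0.7500·41.6000 + 0.2500·0.0000] = 29.7143
Node ud (S = 54): V_ud = 1/1.05·[0.7500·0.0000 + 0.2500·0.0000] = 0.0000
Node dd (S = 27): V_dd = 1/1.05·[0.7500·0.0000 + 0.2500·0.0000] = 0.0000
Node u (S = 90): V_u = 1/1.05·[0.7500·29.7143 + 0.2500·0.0000] = 21.2245
Node d (S = 45): V_d = 1/1.05·[0.7500·0.0000 + 0.2500·0.0000] = 0.0000
Node 0 (S = 75): V_0 = 1/1.05·[0.7500·21.2245 + 0.2500·0.0000] = 15.1603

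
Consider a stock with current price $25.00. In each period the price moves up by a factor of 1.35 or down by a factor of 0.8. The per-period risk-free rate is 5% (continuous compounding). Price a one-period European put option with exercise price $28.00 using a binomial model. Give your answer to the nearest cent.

$4.13

Risk-neutral probability p = (e^0.05 − 0.8)/(1.35 − 0.8) = 0.2513/0.5500 = 0.4569
Terminal stock prices: S_u = 33.75, S_d = 20
Terminal payoffs (K − S): max(-5.75, 0) = 0, max(8, 0) = 8
Node 0 (S = 25): V_0 = e^(−0.05)·[0.4569·0.0000 + 0.5431·8.0000] = 4.1332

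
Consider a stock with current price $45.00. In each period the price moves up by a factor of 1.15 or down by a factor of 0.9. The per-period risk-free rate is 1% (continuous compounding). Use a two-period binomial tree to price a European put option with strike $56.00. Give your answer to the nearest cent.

$10.56

Risk-neutral probability p = (e^0.01 − 0.9)/(1.15 − 0.9) = 0.1101/0.2500 = 0.4402
Terminal stock prices: S_uu = 59.51, S_ud = 46.57, S_dd = 36.45
Terminal payoffs (K − S): max(-3.512, 0) = 0, max(9.425, 0) = 9.425, max(19.55, 0) = 19.55
Node u (S = 51.75): V_u = e^(−0.01)·[0.4402·0.0000 + 0.5598·9.4250] = 5.2236
Node d (S = 40.5): V_d = e^(−0.01)·[0.4402·9.4250 + 0.5598·19.5500] = 14.9428
Node 0 (S = 45): V_0 = e^(−0.01)·[0.4402·5.2236 + 0.5598·14.9428] = 10.5583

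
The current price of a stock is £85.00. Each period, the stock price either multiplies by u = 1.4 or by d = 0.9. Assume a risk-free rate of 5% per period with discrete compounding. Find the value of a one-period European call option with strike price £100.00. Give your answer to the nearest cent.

Risk-neutral probability p = (1 + 0.05 − 0.9)/(1.4 − 0.9) = 0.1500/0.5000 = 0.3000
Terminal stock prices: S_u = 119, S_d = 76.5
Terminal payoffs (S − K): max(19, 0) = 19, max(-23.5, 0) = 0
Node 0 (S = 85): V_0 = 1/1.05·[0.3000·19.0000 + 0.7000·0.0000] = 5.4286

£5.43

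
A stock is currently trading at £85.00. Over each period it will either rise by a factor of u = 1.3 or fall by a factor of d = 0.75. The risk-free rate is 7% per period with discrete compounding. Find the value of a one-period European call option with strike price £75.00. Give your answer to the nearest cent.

£19.30

Risk-neutral probability p = (1 + 0.07 − 0.75)/(1.3 − 0.75) = 0.3200/0.5500 = 0.5818
Terminal stock prices: S_u = 110.5, S_d = 63.75
Terminal payoffs (S − K): max(35.5, 0) = 35.5, max(-11.25, 0) = 0
Node 0 (S = 85): V_0 = 1/1.07·[0.5818·35.5000 + 0.4182·0.0000] = 19.3033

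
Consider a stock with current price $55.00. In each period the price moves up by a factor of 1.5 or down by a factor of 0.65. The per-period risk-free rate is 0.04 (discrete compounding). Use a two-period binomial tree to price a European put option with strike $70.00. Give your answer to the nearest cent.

Risk-neutral probability p = (1 + 0.04 − 0.65)/(1.5 − 0.65) = 0.3900/0.8500 = 0.4588
Terminal stock prices: S_uu = 123.8, S_ud = 53.62, S_dd = 23.24
Terminal payoffs (K − S): max(-53.75, 0) = 0, max(16.38, 0) = 16.38, max(46.76, 0) = 46.76
Node u (S = 82.5): V_u = 1/1.04·[0.4588·0.0000 + 0.5412·16.3750] = 8.5209
Node d (S = 35.75): V_d = 1/1.04·[0.4588·16.3750 + 0.5412·46.7625] = 31.5577
Node 0 (S = 55): V_0 = 1/1.04·[0.4588·8.5209 + 0.5412·31.5577] = 20.1807

$20.18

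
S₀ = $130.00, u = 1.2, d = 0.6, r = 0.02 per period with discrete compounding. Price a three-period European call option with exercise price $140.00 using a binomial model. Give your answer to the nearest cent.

$27.36

Risk-neutral probability p = (1 + 0.02 − 0.6)/(1.2 − 0.6) = 0.4200/0.6000 = 0.7000
Terminal stock prices: S_uuu = 224.6, S_uud = 112.3, S_udd = 56.16, S_ddd = 28.08
Terminal payoffs (S − K): max(84.64, 0) = 84.64, max(-27.68, 0) = 0, max(-83.84, 0) = 0, max(-111.9, 0) = 0
Node uu (S = 187.2): V_uu = 1/1.02·[0.7000·84.6400 + 0.3000·0.0000] = 58.0863
Node ud (S = 93.6): V_ud = 1/1.02·[0.7000·0.0000 + 0.3000·0.0000] = 0.0000
Node dd (S = 46.8): V_dd = 1/1.02·[0.7000·0.0000 + 0.3000·0.0000] = 0.0000
Node u (S = 156): V_u = 1/1.02·[0.7000·58.0863 + 0.3000·0.0000] = 39.8631
Node d (S = 78): V_d = 1/1.02·[0.7000·0.0000 + 0.3000·0.0000] = 0.0000
Node 0 (S = 130): V_0 = 1/1.02·[0.7000·39.8631 + 0.3000·0.0000] = 27.3570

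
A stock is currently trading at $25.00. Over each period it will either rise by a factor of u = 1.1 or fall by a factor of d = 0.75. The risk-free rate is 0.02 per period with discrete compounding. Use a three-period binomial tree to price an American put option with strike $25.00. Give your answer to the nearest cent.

$2.44

Risk-neutral probability p = (1 + 0.02 − 0.75)/(1.1 − 0.75) = 0.2700/0.3500 = 0.7714
Terminal stock prices: S_uuu = 33.28, S_uud = 22.69, S_udd = 15.47, S_ddd = 10.55
Terminal payoffs (K − S): max(-8.275, 0) = 0, max(2.312, 0) = 2.312, max(9.531, 0) = 9.531, max(14.45, 0) = 14.45
Node uu (S = 30.25): continuation = 1/1.02·[0.7714·0.0000 + 0.2286·2.3125] = 0.5182; exercise value = 0.0000 ≤ continuation, so V_uu = 0.5182
Node ud (S = 20.63): continuation = 1/1.02·[0.7714·2.3125 + 0.2286·9.5312] = 3.8848; exercise value = 4.3750 > continuation, so V_ud = 4.3750 (exercise)
Node dd (S = 14.06): continuation = 1/1.02·[0.7714·9.5312 + 0.2286·14.4531] = 10.4473; exercise value = 10.9375 > continuation, so V_dd = 10.9375 (exercise)
Node u (S = 27.5): continuation = 1/1.02·[0.7714·0.5182 + 0.2286·4.3750] = 1.3723; exercise value = 0.0000 ≤ continuation, so V_u = 1.3723
Node d (S = 18.75): continuation = 1/1.02·[0.7714·4.3750 + 0.2286·10.9375] = 5.7598; exercise value = 6.2500 > continuation, so V_d = 6.2500 (exercise)
Node 0 (S = 25): continuation = 1/1.02·[0.7714·1.3723 + 0.2286·6.2500] = 2.4384; exercise value = 0.0000 ≤ continuation, so V_0 = 2.4384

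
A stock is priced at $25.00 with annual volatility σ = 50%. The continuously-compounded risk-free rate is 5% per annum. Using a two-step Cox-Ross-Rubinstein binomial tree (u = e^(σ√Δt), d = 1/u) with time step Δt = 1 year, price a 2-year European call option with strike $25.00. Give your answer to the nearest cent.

$7.08

CRR parameters: u = e^(σ√Δt) = e^(0.5·√1) = 1.6487, d = 1/u = 0.6065
Per-period rate: rΔt = 0.05·1 = 0.05, so R = e^0.05 = 1.0513
Risk-neutral probability p = (e^0.05 − 0.6065)/(1.6487 − 0.6065) = 0.4447/1.0422 = 0.4267
Terminal stock prices: S_uu = 67.96, S_ud = 25, S_dd = 9.197
Terminal payoffs (S − K): max(42.96, 0) = 42.96, max(0, 0) = 0, max(-15.8, 0) = 0
Node u (S = 41.22): V_u = e^(−0.05)·[0.4267·42.9570 + 0.5733·0.0000] = 17.4373
Node d (S = 15.16): V_d = e^(−0.05)·[0.4267·0.0000 + 0.5733·0.0000] = 0.0000
Node 0 (S = 25): V_0 = e^(−0.05)·[0.4267·17.4373 + 0.5733·0.0000] = 7.0782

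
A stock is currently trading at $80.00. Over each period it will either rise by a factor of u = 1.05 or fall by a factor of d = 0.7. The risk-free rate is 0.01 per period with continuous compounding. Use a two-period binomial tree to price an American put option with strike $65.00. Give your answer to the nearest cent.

Risk-neutral probability p = (e^0.01 − 0.7)/(1.05 − 0.7) = 0.3101/0.3500 = 0.8859
Terminal stock prices: S_uu = 88.2, S_ud = 58.8, S_dd = 39.2
Terminal payoffs (K − S): max(-23.2, 0) = 0, max(6.2, 0) = 6.2, max(25.8, 0) = 25.8
Node u (S = 84): continuation = e^(−0.01)·[0.8859·0.0000 + 0.1141·6.2000] = 0.7006; exercise value = 0.0000 ≤ continuation, so V_u = 0.7006
Node d (S = 56): continuation = e^(−0.01)·[0.8859·6.2000 + 0.1141·25.8000] = 8.3532; exercise value = 9.0000 > continuation, so V_d = 9.0000 (exercise)
Node 0 (S = 80): continuation = e^(−0.01)·[0.8859·0.7006 + 0.1141·9.0000] = 1.6316; exercise value = 0.0000 ≤ continuation, so V_0 = 1.6316

$1.63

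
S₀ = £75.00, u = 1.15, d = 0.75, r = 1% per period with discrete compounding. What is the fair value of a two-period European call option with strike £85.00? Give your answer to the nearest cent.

Risk-neutral probability p = (1 + 0.01 − 0.75)/(1.15 − 0.75) = 0.2600/0.4000 = 0.6500
Terminal stock prices: S_uu = 99.19, S_ud = 64.69, S_dd = 42.19
Terminal payoffs (S − K): max(14.19, 0) = 14.19, max(-20.31, 0) = 0, max(-42.81, 0) = 0
Node u (S = 86.25): V_u = 1/1.01·[0.6500·14.1875 + 0.3500·0.0000] = 9.1306
Node d (S = 56.25): V_d = 1/1.01·[0.6500·0.0000 + 0.3500·0.0000] = 0.0000
Node 0 (S = 75): V_0 = 1/1.01·[0.6500·9.1306 + 0.3500·0.0000] = 5.8761

£5.88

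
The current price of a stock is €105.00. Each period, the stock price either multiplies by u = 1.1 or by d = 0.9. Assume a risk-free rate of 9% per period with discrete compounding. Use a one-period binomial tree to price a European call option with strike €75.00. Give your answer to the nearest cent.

€36.19

Risk-neutral probability p = (1 + 0.09 − 0.9)/(1.1 − 0.9) = 0.1900/0.2000 = 0.9500
Terminal stock prices: S_u = 115.5, S_d = 94.5
Terminal payoffs (S − K): max(40.5, 0) = 40.5, max(19.5, 0) = 19.5
Node 0 (S = 105): V_0 = 1/1.09·[0.9500·40.5000 + 0.0500·19.5000] = 36.1927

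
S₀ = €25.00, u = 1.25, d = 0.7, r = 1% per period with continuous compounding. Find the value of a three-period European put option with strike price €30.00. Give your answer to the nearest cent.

Risk-neutral probability p = (e^0.01 − 0.7)/(1.25 − 0.7) = 0.3101/0.5500 = 0.5637
Terminal stock prices: S_uuu = 48.83, S_uud = 27.34, S_udd = 15.31, S_ddd = 8.575
Terminal payoffs (K − S): max(-18.83, 0) = 0, max(2.656, 0) = 2.656, max(14.69, 0) = 14.69, max(21.43, 0) = 21.43
Node uu (S = 39.06): V_uu = e^(−0.01)·[0.5637·0.0000 + 0.4363·2.6562] = 1.1473
Node ud (S = 21.88): V_ud = e^(−0.01)·[0.5637·2.6562 + 0.4363·14.6875] = 7.8265
Node dd (S = 12.25): V_dd = e^(−0.01)·[0.5637·14.6875 + 0.4363·21.4250] = 17.4515
Node u (S = 31.25): V_u = e^(−0.01)·[0.5637·1.1473 + 0.4363·7.8265] = 4.0208
Node d (S = 17.5): V_d = e^(−0.01)·[0.5637·7.8265 + 0.4363·17.4515] = 11.9060
Node 0 (S = 25): V_0 = e^(−0.01)·[0.5637·4.0208 + 0.4363·11.9060] = 7.3867

€7.39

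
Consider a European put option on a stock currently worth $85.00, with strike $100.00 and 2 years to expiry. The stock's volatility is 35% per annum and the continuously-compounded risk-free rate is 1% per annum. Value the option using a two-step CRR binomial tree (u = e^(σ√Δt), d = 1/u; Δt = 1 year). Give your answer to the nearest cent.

CRR parameters: u = e^(σ√Δt) = e^(0.35·√1) = 1.4191, d = 1/u = 0.7047
Per-period rate: rΔt = 0.01·1 = 0.01, so R = e^0.01 = 1.0101
Risk-neutral probability p = (e^0.01 − 0.7047)/(1.4191 − 0.7047) = 0.3054/0.7144 = 0.4275
Terminal stock prices: S_uu = 171.2, S_ud = 85, S_dd = 42.21
Terminal payoffs (K − S): max(-71.17, 0) = 0, max(15, 0) = 15, max(57.79, 0) = 57.79
Node u (S = 120.6): V_u = e^(−0.01)·[0.4275·0.0000 + 0.5725·15.0000] = 8.5028
Node d (S = 59.9): V_d = e^(−0.01)·[0.4275·15.0000 + 0.5725·57.7902] = 39.1065
Node 0 (S = 85): V_0 = e^(−0.01)·[0.4275·8.5028 + 0.5725·39.1065] = 25.7660

$25.77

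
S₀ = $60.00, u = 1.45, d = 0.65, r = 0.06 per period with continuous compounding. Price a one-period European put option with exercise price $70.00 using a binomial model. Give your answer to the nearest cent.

Risk-neutral probability p = (e^0.06 − 0.65)/(1.45 − 0.65) = 0.4118/0.8000 = 0.5148
Terminal stock prices: S_u = 87, S_d = 39
Terminal payoffs (K − S): max(-17, 0) = 0, max(31, 0) = 31
Node 0 (S = 60): V_0 = e^(−0.06)·[0.5148·0.0000 + 0.4852·31.0000] = 14.1654

$14.17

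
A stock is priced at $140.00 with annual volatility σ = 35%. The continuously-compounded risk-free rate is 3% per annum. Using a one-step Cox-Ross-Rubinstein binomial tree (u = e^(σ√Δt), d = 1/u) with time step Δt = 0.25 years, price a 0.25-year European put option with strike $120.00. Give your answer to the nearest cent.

$1.28

CRR parameters: u = e^(σ√Δt) = e^(0.35·√0.25) = 1.1912, d = 1/u = 0.8395
Per-period rate: rΔt = 0.03·0.25 = 0.0075, so R = e^0.0075 = 1.0075
Risk-neutral probability p = (e^0.0075 − 0.8395)/(1.1912 − 0.8395) = 0.1681/0.3518 = 0.4778
Terminal stock prices: S_u = 166.8, S_d = 117.5
Terminal payoffs (K − S): max(-46.77, 0) = 0, max(2.476, 0) = 2.476
Node 0 (S = 140): V_0 = e^(−0.0075)·[0.4778·0.0000 + 0.5222·2.4760] = 1.2834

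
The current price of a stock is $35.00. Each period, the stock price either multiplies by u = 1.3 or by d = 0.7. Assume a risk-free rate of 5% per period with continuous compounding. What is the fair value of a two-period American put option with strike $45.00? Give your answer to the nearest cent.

$10.97

Risk-neutral probability p = (e^0.05 − 0.7)/(1.3 − 0.7) = 0.3513/0.6000 = 0.5855
Terminal stock prices: S_uu = 59.15, S_ud = 31.85, S_dd = 17.15
Terminal payoffs (K − S): max(-14.15, 0) = 0, max(13.15, 0) = 13.15, max(27.85, 0) = 27.85
Node u (S = 45.5): continuation = e^(−0.05)·[0.5855·0.0000 + 0.4145·13.1500] = 5.1854; exercise value = 0.0000 ≤ continuation, so V_u = 5.1854
Node d (S = 24.5): continuation = e^(−0.05)·[0.5855·13.1500 + 0.4145·27.8500] = 18.3053; exercise value = 20.5000 > continuation, so V_d = 20.5000 (exercise)
Node 0 (S = 35): continuation = e^(−0.05)·[0.5855·5.1854 + 0.4145·20.5000] = 10.9715; exercise value = 10.0000 ≤ continuation, so V_0 = 10.9715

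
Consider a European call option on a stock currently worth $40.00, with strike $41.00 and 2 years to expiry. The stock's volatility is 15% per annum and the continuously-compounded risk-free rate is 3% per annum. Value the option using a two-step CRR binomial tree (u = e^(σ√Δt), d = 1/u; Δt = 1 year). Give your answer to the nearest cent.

$3.89

CRR parameters: u = e^(σ√Δt) = e^(0.15·√1) = 1.1618, d = 1/u = 0.8607
Per-period rate: rΔt = 0.03·1 = 0.03, so R = e^0.03 = 1.0305
Risk-neutral probability p = (e^0.03 − 0.8607)/(1.1618 − 0.8607) = 0.1697/0.3011 = 0.5637
Terminal stock prices: S_uu = 53.99, S_ud = 40, S_dd = 29.63
Terminal payoffs (S − K): max(12.99, 0) = 12.99, max(-1, 0) = 0, max(-11.37, 0) = 0
Node u (S = 46.47): V_u = e^(−0.03)·[0.5637·12.9944 + 0.4363·0.0000] = 7.1085
Node d (S = 34.43): V_d = e^(−0.03)·[0.5637·0.0000 + 0.4363·0.0000] = 0.0000
Node 0 (S = 40): V_0 = e^(−0.03)·[0.5637·7.1085 + 0.4363·0.0000] = 3.8887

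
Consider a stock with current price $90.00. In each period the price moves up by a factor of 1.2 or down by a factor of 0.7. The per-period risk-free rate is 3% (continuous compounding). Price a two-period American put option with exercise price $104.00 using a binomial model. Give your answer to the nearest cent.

Risk-neutral probability p = (e^0.03 − 0.7)/(1.2 − 0.7) = 0.3305/0.5000 = 0.6609
Terminal stock prices: S_uu = 129.6, S_ud = 75.6, S_dd = 44.1
Terminal payoffs (K − S): max(-25.6, 0) = 0, max(28.4, 0) = 28.4, max(59.9, 0) = 59.9
Node u (S = 108): continuation = e^(−0.03)·[0.6609·0.0000 + 0.3391·28.4000] = 9.3456; exercise value = 0.0000 ≤ continuation, so V_u = 9.3456
Node d (S = 63): continuation = e^(−0.03)·[0.6609·28.4000 + 0.3391·59.9000] = 37.9263; exercise value = 41.0000 > continuation, so V_d = 41.0000 (exercise)
Node 0 (S = 90): continuation = e^(−0.03)·[0.6609·9.3456 + 0.3391·41.0000] = 19.4859; exercise value = 14.0000 ≤ continuation, so V_0 = 19.4859

$19.49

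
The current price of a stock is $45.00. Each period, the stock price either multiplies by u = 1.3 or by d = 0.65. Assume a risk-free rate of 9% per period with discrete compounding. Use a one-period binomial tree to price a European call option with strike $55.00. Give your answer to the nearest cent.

Risk-neutral probability p = (1 + 0.09 − 0.65)/(1.3 − 0.65) = 0.4400/0.6500 = 0.6769
Terminal stock prices: S_u = 58.5, S_d = 29.25
Terminal payoffs (S − K): max(3.5, 0) = 3.5, max(-25.75, 0) = 0
Node 0 (S = 45): V_0 = 1/1.09·[0.6769·3.5000 + 0.3231·0.0000] = 2.1736

$2.17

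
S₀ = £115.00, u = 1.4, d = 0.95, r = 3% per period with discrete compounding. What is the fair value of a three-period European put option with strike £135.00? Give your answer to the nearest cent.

£18.52

Risk-neutral probability p = (1 + 0.03 − 0.95)/(1.4 − 0.95) = 0.0800/0.4500 = 0.1778
Terminal stock prices: S_uuu = 315.6, S_uud = 214.1, S_udd = 145.3, S_ddd = 98.6
Terminal payoffs (K − S): max(-180.6, 0) = 0, max(-79.13, 0) = 0, max(-10.3, 0) = 0, max(36.4, 0) = 36.4
Node uu (S = 225.4): V_uu = 1/1.03·[0.1778·0.0000 + 0.8222·0.0000] = 0.0000
Node ud (S = 152.9): V_ud = 1/1.03·[0.1778·0.0000 + 0.8222·0.0000] = 0.0000
Node dd (S = 103.8): V_dd = 1/1.03·[0.1778·0.0000 + 0.8222·36.4019] = 29.0587
Node u (S = 161): V_u = 1/1.03·[0.1778·0.0000 + 0.8222·0.0000] = 0.0000
Node d (S = 109.2): V_d = 1/1.03·[0.1778·0.0000 + 0.8222·29.0587] = 23.1968
Node 0 (S = 115): V_0 = 1/1.03·[0.1778·0.0000 + 0.8222·23.1968] = 18.5174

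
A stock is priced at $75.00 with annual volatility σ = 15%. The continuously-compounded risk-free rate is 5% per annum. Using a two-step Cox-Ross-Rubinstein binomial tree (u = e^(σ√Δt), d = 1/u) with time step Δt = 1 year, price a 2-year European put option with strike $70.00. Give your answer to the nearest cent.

$1.76

CRR parameters: u = e^(σ√Δt) = e^(0.15·√1) = 1.1618, d = 1/u = 0.8607
Per-period rate: rΔt = 0.05·1 = 0.05, so R = e^0.05 = 1.0513
Risk-neutral probability p = (e^0.05 − 0.8607)/(1.1618 − 0.8607) = 0.1906/0.3011 = 0.6328
Terminal stock prices: S_uu = 101.2, S_ud = 75, S_dd = 55.56
Terminal payoffs (K − S): max(-31.24, 0) = 0, max(-5, 0) = 0, max(14.44, 0) = 14.44
Node u (S = 87.14): V_u = e^(−0.05)·[0.6328·0.0000 + 0.3672·0.0000] = 0.0000
Node d (S = 64.55): V_d = e^(−0.05)·[0.6328·0.0000 + 0.3672·14.4386] = 5.0428
Node 0 (S = 75): V_0 = e^(−0.05)·[0.6328·0.0000 + 0.3672·5.0428] = 1.7612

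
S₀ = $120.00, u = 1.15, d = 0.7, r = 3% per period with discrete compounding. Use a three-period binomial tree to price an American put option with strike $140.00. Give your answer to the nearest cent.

$26.29

Risk-neutral probability p = (1 + 0.03 − 0.7)/(1.15 − 0.7) = 0.3300/0.4500 = 0.7333
Terminal stock prices: S_uuu = 182.5, S_uud = 111.1, S_udd = 67.62, S_ddd = 41.16
Terminal payoffs (K − S): max(-42.5, 0) = 0, max(28.91, 0) = 28.91, max(72.38, 0) = 72.38, max(98.84, 0) = 98.84
Node uu (S = 158.7): continuation = 1/1.03·[0.7333·0.0000 + 0.2667·28.9100] = 7.4848; exercise value = 0.0000 ≤ continuation, so V_uu = 7.4848
Node ud (S = 96.6): continuation = 1/1.03·[0.7333·28.9100 + 0.2667·72.3800] = 39.3223; exercise value = 43.4000 > continuation, so V_ud = 43.4000 (exercise)
Node dd (S = 58.8): continuation = 1/1.03·[0.7333·72.3800 + 0.2667·98.8400] = 77.1223; exercise value = 81.2000 > continuation, so V_dd = 81.2000 (exercise)
Node u (S = 138): continuation = 1/1.03·[0.7333·7.4848 + 0.2667·43.4000] = 16.5652; exercise value = 2.0000 ≤ continuation, so V_u = 16.5652
Node d (S = 84): continuation = 1/1.03·[0.7333·43.4000 + 0.2667·81.2000] = 51.9223; exercise value = 56.0000 > continuation, so V_d = 56.0000 (exercise)
Node 0 (S = 120): continuation = 1/1.03·[0.7333·16.5652 + 0.2667·56.0000] = 26.2924; exercise value = 20.0000 ≤ continuation, so V_0 = 26.2924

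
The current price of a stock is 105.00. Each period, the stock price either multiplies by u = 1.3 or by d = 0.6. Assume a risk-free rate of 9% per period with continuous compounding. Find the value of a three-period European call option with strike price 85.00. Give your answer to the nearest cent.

Risk-neutral probability p = (e^0.09 − 0.6)/(1.3 − 0.6) = 0.4942/0.7000 = 0.7060
Terminal stock prices: S_uuu = 230.7, S_uud = 106.5, S_udd = 49.14, S_ddd = 22.68
Terminal payoffs (S − K): max(145.7, 0) = 145.7, max(21.47, 0) = 21.47, max(-35.86, 0) = 0, max(-62.32, 0) = 0
Node uu (S = 177.5): V_uu = e^(−0.09)·[0.7060·145.6850 + 0.2940·21.4700] = 99.7658
Node ud (S = 81.9): V_ud = e^(−0.09)·[0.7060·21.4700 + 0.2940·0.0000] = 13.8525
Node dd (S = 37.8): V_dd = e^(−0.09)·[0.7060·0.0000 + 0.2940·0.0000] = 0.0000
Node u (S = 136.5): V_u = e^(−0.09)·[0.7060·99.7658 + 0.2940·13.8525] = 68.0917
Node d (S = 63): V_d = e^(−0.09)·[0.7060·13.8525 + 0.2940·0.0000] = 8.9376
Node 0 (S = 105): V_0 = e^(−0.09)·[0.7060·68.0917 + 0.2940·8.9376] = 46.3347

46.33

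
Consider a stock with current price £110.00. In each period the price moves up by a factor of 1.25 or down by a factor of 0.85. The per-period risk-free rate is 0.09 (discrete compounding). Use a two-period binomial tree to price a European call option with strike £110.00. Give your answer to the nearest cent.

Risk-neutral probability p = (1 + 0.09 − 0.85)/(1.25 − 0.85) = 0.2400/0.4000 = 0.6000
Terminal stock prices: S_uu = 171.9, S_ud = 116.9, S_dd = 79.47
Terminal payoffs (S − K): max(61.88, 0) = 61.88, max(6.875, 0) = 6.875, max(-30.53, 0) = 0
Node u (S = 137.5): V_u = 1/1.09·[0.6000·61.8750 + 0.4000·6.8750] = 36.5826
Node d (S = 93.5): V_d = 1/1.09·[0.6000·6.8750 + 0.4000·0.0000] = 3.7844
Node 0 (S = 110): V_0 = 1/1.09·[0.6000·36.5826 + 0.4000·3.7844] = 21.5260

£21.53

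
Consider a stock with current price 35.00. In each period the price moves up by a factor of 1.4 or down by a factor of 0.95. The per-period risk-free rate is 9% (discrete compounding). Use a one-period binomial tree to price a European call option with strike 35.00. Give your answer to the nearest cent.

Risk-neutral probability p = (1 + 0.09 − 0.95)/(1.4 − 0.95) = 0.1400/0.4500 = 0.3111
Terminal stock prices: S_u = 49, S_d = 33.25
Terminal payoffs (S − K): max(14, 0) = 14, max(-1.75, 0) = 0
Node 0 (S = 35): V_0 = 1/1.09·[0.3111·14.0000 + 0.6889·0.0000] = 3.9959

4.00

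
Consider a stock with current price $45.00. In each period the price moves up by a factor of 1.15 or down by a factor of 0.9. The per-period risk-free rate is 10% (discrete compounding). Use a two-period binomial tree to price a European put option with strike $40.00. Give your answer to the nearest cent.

Risk-neutral probability p = (1 + 0.1 − 0.9)/(1.15 − 0.9) = 0.2000/0.2500 = 0.8000
Terminal stock prices: S_uu = 59.51, S_ud = 46.57, S_dd = 36.45
Terminal payoffs (K − S): max(-19.51, 0) = 0, max(-6.575, 0) = 0, max(3.55, 0) = 3.55
Node u (S = 51.75): V_u = 1/1.1·[0.8000·0.0000 + 0.2000·0.0000] = 0.0000
Node d (S = 40.5): V_d = 1/1.1·[0.8000·0.0000 + 0.2000·3.5500] = 0.6455
Node 0 (S = 45): V_0 = 1/1.1·[0.8000·0.0000 + 0.2000·0.6455] = 0.1174

$0.12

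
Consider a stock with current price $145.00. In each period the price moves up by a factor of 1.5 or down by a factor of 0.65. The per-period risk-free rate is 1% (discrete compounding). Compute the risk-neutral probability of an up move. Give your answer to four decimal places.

Risk-neutral probability p = (1 + 0.01 − 0.65)/(1.5 − 0.65) = 0.3600/0.8500 = 0.4235

p = 0.4235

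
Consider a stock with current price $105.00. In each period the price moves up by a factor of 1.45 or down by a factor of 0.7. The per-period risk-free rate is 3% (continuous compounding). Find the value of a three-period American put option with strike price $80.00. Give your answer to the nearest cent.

Risk-neutral probability p = (e^0.03 − 0.7)/(1.45 − 0.7) = 0.3305/0.7500 = 0.4406
Terminal stock prices: S_uuu = 320.1, S_uud = 154.5, S_udd = 74.6, S_ddd = 36.01
Terminal payoffs (K − S): max(-240.1, 0) = 0, max(-74.53, 0) = 0, max(5.398, 0) = 5.398, max(43.99, 0) = 43.99
Node uu (S = 220.8): continuation = e^(−0.03)·[0.4406·0.0000 + 0.5594·0.0000] = 0.0000; exercise value = 0.0000 ≤ continuation, so V_uu = 0.0000
Node ud (S = 106.6): continuation = e^(−0.03)·[0.4406·0.0000 + 0.5594·5.3975] = 2.9301; exercise value = 0.0000 ≤ continuation, so V_ud = 2.9301
Node dd (S = 51.45): continuation = e^(−0.03)·[0.4406·5.3975 + 0.5594·43.9850] = 26.1856; exercise value = 28.5500 > continuation, so V_dd = 28.5500 (exercise)
Node u (S = 152.2): continuation = e^(−0.03)·[0.4406·0.0000 + 0.5594·2.9301] = 1.5906; exercise value = 0.0000 ≤ continuation, so V_u = 1.5906
Node d (S = 73.5): continuation = e^(−0.03)·[0.4406·2.9301 + 0.5594·28.5500] = 16.7516; exercise value = 6.5000 ≤ continuation, so V_d = 16.7516
Node 0 (S = 105): continuation = e^(−0.03)·[0.4406·1.5906 + 0.5594·16.7516] = 9.7739; exercise value = 0.0000 ≤ continuation, so V_0 = 9.7739

$9.77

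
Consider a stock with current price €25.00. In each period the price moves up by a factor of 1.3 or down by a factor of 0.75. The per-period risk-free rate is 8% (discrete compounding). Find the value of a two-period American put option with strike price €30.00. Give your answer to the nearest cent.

Risk-neutral probability p = (1 + 0.08 − 0.75)/(1.3 − 0.75) = 0.3300/0.5500 = 0.6000
Terminal stock prices: S_uu = 42.25, S_ud = 24.38, S_dd = 14.06
Terminal payoffs (K − S): max(-12.25, 0) = 0, max(5.625, 0) = 5.625, max(15.94, 0) = 15.94
Node u (S = 32.5): continuation = 1/1.08·[0.6000·0.0000 + 0.4000·5.6250] = 2.0833; exercise value = 0.0000 ≤ continuation, so V_u = 2.0833
Node d (S = 18.75): continuation = 1/1.08·[0.6000·5.6250 + 0.4000·15.9375] = 9.0278; exercise value = 11.2500 > continuation, so V_d = 11.2500 (exercise)
Node 0 (S = 25): continuation = 1/1.08·[0.6000·2.0833 + 0.4000·11.2500] = 5.3241; exercise value = 5.0000 ≤ continuation, so V_0 = 5.3241

€5.32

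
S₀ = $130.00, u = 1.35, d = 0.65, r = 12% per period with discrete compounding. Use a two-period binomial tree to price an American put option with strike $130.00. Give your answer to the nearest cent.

Risk-neutral probability p = (1 + 0.12 − 0.65)/(1.35 − 0.65) = 0.4700/0.7000 = 0.6714
Terminal stock prices: S_uu = 236.9, S_ud = 114.1, S_dd = 54.93
Terminal payoffs (K − S): max(-106.9, 0) = 0, max(15.92, 0) = 15.92, max(75.07, 0) = 75.07
Node u (S = 175.5): continuation = 1/1.12·[0.6714·0.0000 + 0.3286·15.9250] = 4.6719; exercise value = 0.0000 ≤ continuation, so V_u = 4.6719
Node d (S = 84.5): continuation = 1/1.12·[0.6714·15.9250 + 0.3286·75.0750] = 31.5714; exercise value = 45.5000 > continuation, so V_d = 45.5000 (exercise)
Node 0 (S = 130): continuation = 1/1.12·[0.6714·4.6719 + 0.3286·45.5000] = 16.1490; exercise value = 0.0000 ≤ continuation, so V_0 = 16.1490

$16.15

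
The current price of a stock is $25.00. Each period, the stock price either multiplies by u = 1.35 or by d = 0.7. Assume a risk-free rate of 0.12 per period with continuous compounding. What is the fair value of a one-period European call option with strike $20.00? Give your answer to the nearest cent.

Risk-neutral probability p = (e^0.12 − 0.7)/(1.35 − 0.7) = 0.4275/0.6500 = 0.6577
Terminal stock prices: S_u = 33.75, S_d = 17.5
Terminal payoffs (S − K): max(13.75, 0) = 13.75, max(-2.5, 0) = 0
Node 0 (S = 25): V_0 = e^(−0.12)·[0.6577·13.7500 + 0.3423·0.0000] = 8.0206

$8.02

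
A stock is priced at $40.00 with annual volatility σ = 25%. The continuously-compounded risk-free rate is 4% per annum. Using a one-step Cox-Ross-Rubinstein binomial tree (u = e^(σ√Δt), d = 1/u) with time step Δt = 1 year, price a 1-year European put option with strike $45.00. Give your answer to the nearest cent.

$6.41

CRR parameters: u = e^(σ√Δt) = e^(0.25·√1) = 1.2840, d = 1/u = 0.7788
Per-period rate: rΔt = 0.04·1 = 0.04, so R = e^0.04 = 1.0408
Risk-neutral probability p = (e^0.04 − 0.7788)/(1.2840 − 0.7788) = 0.2620/0.5052 = 0.5186
Terminal stock prices: S_u = 51.36, S_d = 31.15
Terminal payoffs (K − S): max(-6.361, 0) = 0, max(13.85, 0) = 13.85
Node 0 (S = 40): V_0 = e^(−0.04)·[0.5186·0.0000 + 0.4814·13.8480] = 6.4050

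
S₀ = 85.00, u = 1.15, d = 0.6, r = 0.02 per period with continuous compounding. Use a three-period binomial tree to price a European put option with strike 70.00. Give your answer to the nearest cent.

Risk-neutral probability p = (e^0.02 − 0.6)/(1.15 − 0.6) = 0.4202/0.5500 = 0.7640
Terminal stock prices: S_uuu = 129.3, S_uud = 67.45, S_udd = 35.19, S_ddd = 18.36
Terminal payoffs (K − S): max(-59.27, 0) = 0, max(2.553, 0) = 2.553, max(34.81, 0) = 34.81, max(51.64, 0) = 51.64
Node uu (S = 112.4): V_uu = e^(−0.02)·[0.7640·0.0000 + 0.2360·2.5525] = 0.5905
Node ud (S = 58.65): V_ud = e^(−0.02)·[0.7640·2.5525 + 0.2360·34.8100] = 9.9639
Node dd (S = 30.6): V_dd = e^(−0.02)·[0.7640·34.8100 + 0.2360·51.6400] = 38.0139
Node u (S = 97.75): V_u = e^(−0.02)·[0.7640·0.5905 + 0.2360·9.9639] = 2.7471
Node d (S = 51): V_d = e^(−0.02)·[0.7640·9.9639 + 0.2360·38.0139] = 16.2553
Node 0 (S = 85): V_0 = e^(−0.02)·[0.7640·2.7471 + 0.2360·16.2553] = 5.8175

5.82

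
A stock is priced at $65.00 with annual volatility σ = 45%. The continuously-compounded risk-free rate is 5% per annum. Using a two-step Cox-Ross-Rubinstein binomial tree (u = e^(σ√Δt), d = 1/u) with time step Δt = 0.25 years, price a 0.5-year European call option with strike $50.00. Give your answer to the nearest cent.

CRR parameters: u = e^(σ√Δt) = e^(0.45·√0.25) = 1.2523, d = 1/u = 0.7985
Per-period rate: rΔt = 0.05·0.25 = 0.0125, so R = e^0.0125 = 1.0126
Risk-neutral probability p = (e^0.0125 − 0.7985)/(1.2523 − 0.7985) = 0.2141/0.4538 = 0.4717
Terminal stock prices: S_uu = 101.9, S_ud = 65, S_dd = 41.45
Terminal payoffs (S − K): max(51.94, 0) = 51.94, max(15, 0) = 15, max(-8.554, 0) = 0
Node u (S = 81.4): V_u = e^(−0.0125)·[0.4717·51.9403 + 0.5283·15.0000] = 32.0221
Node d (S = 51.9): V_d = e^(−0.0125)·[0.4717·15.0000 + 0.5283·0.0000] = 6.9877
Node 0 (S = 65): V_0 = e^(−0.0125)·[0.4717·32.0221 + 0.5283·6.9877] = 18.5630

$18.56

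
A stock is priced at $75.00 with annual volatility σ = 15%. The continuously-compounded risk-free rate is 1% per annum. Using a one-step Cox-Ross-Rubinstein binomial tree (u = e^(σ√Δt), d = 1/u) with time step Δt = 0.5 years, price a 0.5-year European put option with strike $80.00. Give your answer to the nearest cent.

$6.28

CRR parameters: u = e^(σ√Δt) = e^(0.15·√0.5) = 1.1119, d = 1/u = 0.8994
Per-period rate: rΔt = 0.01·0.5 = 0.005, so R = e^0.005 = 1.0050
Risk-neutral probability p = (e^0.005 − 0.8994)/(1.1119 − 0.8994) = 0.1056/0.2125 = 0.4971
Terminal stock prices: S_u = 83.39, S_d = 67.45
Terminal payoffs (K − S): max(-3.392, 0) = 0, max(12.55, 0) = 12.55
Node 0 (S = 75): V_0 = e^(−0.005)·[0.4971·0.0000 + 0.5029·12.5476] = 6.2788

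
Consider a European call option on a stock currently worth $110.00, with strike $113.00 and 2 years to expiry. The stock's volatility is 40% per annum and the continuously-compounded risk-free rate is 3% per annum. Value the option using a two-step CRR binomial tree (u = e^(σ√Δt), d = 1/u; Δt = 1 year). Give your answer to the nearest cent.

CRR parameters: u = e^(σ√Δt) = e^(0.4·√1) = 1.4918, d = 1/u = 0.6703
Per-period rate: rΔt = 0.03·1 = 0.03, so R = e^0.03 = 1.0305
Risk-neutral probability p = (e^0.03 − 0.6703)/(1.4918 − 0.6703) = 0.3601/0.8215 = 0.4384
Terminal stock prices: S_uu = 244.8, S_ud = 110, S_dd = 49.43
Terminal payoffs (S − K): max(131.8, 0) = 131.8, max(-3, 0) = 0, max(-63.57, 0) = 0
Node u (S = 164.1): V_u = e^(−0.03)·[0.4384·131.8095 + 0.5616·0.0000] = 56.0754
Node d (S = 73.74): V_d = e^(−0.03)·[0.4384·0.0000 + 0.5616·0.0000] = 0.0000
Node 0 (S = 110): V_0 = e^(−0.03)·[0.4384·56.0754 + 0.5616·0.0000] = 23.8560

$23.86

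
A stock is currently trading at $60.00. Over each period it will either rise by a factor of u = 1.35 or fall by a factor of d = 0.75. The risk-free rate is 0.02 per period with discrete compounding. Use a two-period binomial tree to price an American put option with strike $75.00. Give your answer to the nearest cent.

Risk-neutral probability p = (1 + 0.02 − 0.75)/(1.35 − 0.75) = 0.2700/0.6000 = 0.4500
Terminal stock prices: S_uu = 109.4, S_ud = 60.75, S_dd = 33.75
Terminal payoffs (K − S): max(-34.35, 0) = 0, max(14.25, 0) = 14.25, max(41.25, 0) = 41.25
Node u (S = 81): continuation = 1/1.02·[0.4500·0.0000 + 0.5500·14.2500] = 7.6838; exercise value = 0.0000 ≤ continuation, so V_u = 7.6838
Node d (S = 45): continuation = 1/1.02·[0.4500·14.2500 + 0.5500·41.2500] = 28.5294; exercise value = 30.0000 > continuation, so V_d = 30.0000 (exercise)
Node 0 (S = 60): continuation = 1/1.02·[0.4500·7.6838 + 0.5500·30.0000] = 19.5664; exercise value = 15.0000 ≤ continuation, so V_0 = 19.5664

$19.57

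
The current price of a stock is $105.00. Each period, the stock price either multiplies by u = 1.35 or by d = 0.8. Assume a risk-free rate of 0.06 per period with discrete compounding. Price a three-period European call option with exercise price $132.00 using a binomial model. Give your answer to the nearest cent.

Risk-neutral probability p = (1 + 0.06 − 0.8)/(1.35 − 0.8) = 0.2600/0.5500 = 0.4727
Terminal stock prices: S_uuu = 258.3, S_uud = 153.1, S_udd = 90.72, S_ddd = 53.76
Terminal payoffs (S − K): max(126.3, 0) = 126.3, max(21.09, 0) = 21.09, max(-41.28, 0) = 0, max(-78.24, 0) = 0
Node uu (S = 191.4): V_uu = 1/1.06·[0.4727·126.3394 + 0.5273·21.0900] = 66.8342
Node ud (S = 113.4): V_ud = 1/1.06·[0.4727·21.0900 + 0.5273·0.0000] = 9.4055
Node dd (S = 67.2): V_dd = 1/1.06·[0.4727·0.0000 + 0.5273·0.0000] = 0.0000
Node u (S = 141.8): V_u = 1/1.06·[0.4727·66.8342 + 0.5273·9.4055] = 34.4845
Node d (S = 84): V_d = 1/1.06·[0.4727·9.4055 + 0.5273·0.0000] = 4.1946
Node 0 (S = 105): V_0 = 1/1.06·[0.4727·34.4845 + 0.5273·4.1946] = 17.4655

$17.47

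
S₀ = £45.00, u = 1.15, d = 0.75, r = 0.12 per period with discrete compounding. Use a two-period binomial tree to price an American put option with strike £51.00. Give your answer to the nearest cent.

£6.00

Risk-neutral probability p = (1 + 0.12 − 0.75)/(1.15 − 0.75) = 0.3700/0.4000 = 0.9250
Terminal stock prices: S_uu = 59.51, S_ud = 38.81, S_dd = 25.31
Terminal payoffs (K − S): max(-8.512, 0) = 0, max(12.19, 0) = 12.19, max(25.69, 0) = 25.69
Node u (S = 51.75): continuation = 1/1.12·[0.9250·0.0000 + 0.0750·12.1875] = 0.8161; exercise value = 0.0000 ≤ continuation, so V_u = 0.8161
Node d (S = 33.75): continuation = 1/1.12·[0.9250·12.1875 + 0.0750·25.6875] = 11.7857; exercise value = 17.2500 > continuation, so V_d = 17.2500 (exercise)
Node 0 (S = 45): continuation = 1/1.12·[0.9250·0.8161 + 0.0750·17.2500] = 1.8292; exercise value = 6.0000 > continuation, so V_0 = 6.0000 (exercise)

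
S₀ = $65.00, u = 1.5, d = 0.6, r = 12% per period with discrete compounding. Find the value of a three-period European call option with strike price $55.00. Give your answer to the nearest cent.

$32.42

Risk-neutral probability p = (1 + 0.12 − 0.6)/(1.5 − 0.6) = 0.5200/0.9000 = 0.5778
Terminal stock prices: S_uuu = 219.4, S_uud = 87.75, S_udd = 35.1, S_ddd = 14.04
Terminal payoffs (S − K): max(164.4, 0) = 164.4, max(32.75, 0) = 32.75, max(-19.9, 0) = 0, max(-40.96, 0) = 0
Node uu (S = 146.2): V_uu = 1/1.12·[0.5778·164.3750 + 0.4222·32.7500] = 97.1429
Node ud (S = 58.5): V_ud = 1/1.12·[0.5778·32.7500 + 0.4222·0.0000] = 16.8948
Node dd (S = 23.4): V_dd = 1/1.12·[0.5778·0.0000 + 0.4222·0.0000] = 0.0000
Node u (S = 97.5): V_u = 1/1.12·[0.5778·97.1429 + 0.4222·16.8948] = 56.4825
Node d (S = 39): V_d = 1/1.12·[0.5778·16.8948 + 0.4222·0.0000] = 8.7156
Node 0 (S = 65): V_0 = 1/1.12·[0.5778·56.4825 + 0.4222·8.7156] = 32.4234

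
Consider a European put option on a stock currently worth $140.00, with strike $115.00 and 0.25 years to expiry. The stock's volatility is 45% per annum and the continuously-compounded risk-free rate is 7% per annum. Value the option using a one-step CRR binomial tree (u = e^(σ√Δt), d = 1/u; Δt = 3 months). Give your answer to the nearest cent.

$1.63

CRR parameters: u = e^(σ√Δt) = e^(0.45·√0.25) = 1.2523, d = 1/u = 0.7985
Per-period rate: rΔt = 0.07·0.25 = 0.0175, so R = e^0.0175 = 1.0177
Risk-neutral probability p = (e^0.0175 − 0.7985)/(1.2523 − 0.7985) = 0.2191/0.4538 = 0.4829
Terminal stock prices: S_u = 175.3, S_d = 111.8
Terminal payoffs (K − S): max(-60.33, 0) = 0, max(3.208, 0) = 3.208
Node 0 (S = 140): V_0 = e^(−0.0175)·[0.4829·0.0000 + 0.5171·3.2077] = 1.6300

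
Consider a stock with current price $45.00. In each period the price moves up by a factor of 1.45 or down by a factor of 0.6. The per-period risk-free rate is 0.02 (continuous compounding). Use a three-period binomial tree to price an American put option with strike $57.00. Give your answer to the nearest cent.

Risk-neutral probability p = (e^0.02 − 0.6)/(1.45 − 0.6) = 0.4202/0.8500 = 0.4944
Terminal stock prices: S_uuu = 137.2, S_uud = 56.77, S_udd = 23.49, S_ddd = 9.72
Terminal payoffs (K − S): max(-80.19, 0) = 0, max(0.2325, 0) = 0.2325, max(33.51, 0) = 33.51, max(47.28, 0) = 47.28
Node uu (S = 94.61): continuation = e^(−0.02)·[0.4944·0.0000 + 0.5056·0.2325] = 0.1152; exercise value = 0.0000 ≤ continuation, so V_uu = 0.1152
Node ud (S = 39.15): continuation = e^(−0.02)·[0.4944·0.2325 + 0.5056·33.5100] = 16.7213; exercise value = 17.8500 > continuation, so V_ud = 17.8500 (exercise)
Node dd (S = 16.2): continuation = e^(−0.02)·[0.4944·33.5100 + 0.5056·47.2800] = 39.6713; exercise value = 40.8000 > continuation, so V_dd = 40.8000 (exercise)
Node u (S = 65.25): continuation = e^(−0.02)·[0.4944·0.1152 + 0.5056·17.8500] = 8.9029; exercise value = 0.0000 ≤ continuation, so V_u = 8.9029
Node d (S = 27): continuation = e^(−0.02)·[0.4944·17.8500 + 0.5056·40.8000] = 28.8713; exercise value = 30.0000 > continuation, so V_d = 30.0000 (exercise)
Node 0 (S = 45): continuation = e^(−0.02)·[0.4944·8.9029 + 0.5056·30.0000] = 19.1830; exercise value = 12.0000 ≤ continuation, so V_0 = 19.1830

$19.18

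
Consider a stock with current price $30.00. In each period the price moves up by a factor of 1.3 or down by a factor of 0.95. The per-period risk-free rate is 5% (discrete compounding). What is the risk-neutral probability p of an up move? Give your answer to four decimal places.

Risk-neutral probability p = (1 + 0.05 − 0.95)/(1.3 − 0.95) = 0.1000/0.3500 = 0.2857

p = 0.2857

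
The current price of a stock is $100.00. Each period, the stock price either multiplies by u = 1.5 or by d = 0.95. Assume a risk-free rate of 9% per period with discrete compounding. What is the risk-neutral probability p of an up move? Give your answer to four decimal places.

p = 0.2545

Risk-neutral probability p = (1 + 0.09 − 0.95)/(1.5 − 0.95) = 0.1400/0.5500 = 0.2545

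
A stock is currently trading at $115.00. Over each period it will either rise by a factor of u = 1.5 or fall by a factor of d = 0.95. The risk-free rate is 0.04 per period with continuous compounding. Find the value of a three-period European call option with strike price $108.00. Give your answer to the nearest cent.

Risk-neutral probability p = (e^0.04 − 0.95)/(1.5 − 0.95) = 0.0908/0.5500 = 0.1651
Terminal stock prices: S_uuu = 388.1, S_uud = 245.8, S_udd = 155.7, S_ddd = 98.6
Terminal payoffs (S − K): max(280.1, 0) = 280.1, max(137.8, 0) = 137.8, max(47.68, 0) = 47.68, max(-9.402, 0) = 0
Node uu (S = 258.8): V_uu = e^(−0.04)·[0.1651·280.1250 + 0.8349·137.8125] = 154.9847
Node ud (S = 163.9): V_ud = e^(−0.04)·[0.1651·137.8125 + 0.8349·47.6813] = 60.1097
Node dd (S = 103.8): V_dd = e^(−0.04)·[0.1651·47.6813 + 0.8349·0.0000] = 7.5640
Node u (S = 172.5): V_u = e^(−0.04)·[0.1651·154.9847 + 0.8349·60.1097] = 72.8034
Node d (S = 109.2): V_d = e^(−0.04)·[0.1651·60.1097 + 0.8349·7.5640] = 15.6031
Node 0 (S = 115): V_0 = e^(−0.04)·[0.1651·72.8034 + 0.8349·15.6031] = 24.0653

$24.07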